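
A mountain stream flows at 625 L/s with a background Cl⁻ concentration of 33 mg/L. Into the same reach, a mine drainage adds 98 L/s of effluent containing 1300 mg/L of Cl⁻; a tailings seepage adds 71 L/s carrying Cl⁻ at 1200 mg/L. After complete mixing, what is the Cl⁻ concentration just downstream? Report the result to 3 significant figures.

Mixed concentration C = ΣQC/ΣQ = (625.0·33.00 + 98.00·1300 + 71.00·1200) / 794.0 = 233200/794.0 = 293.7 mg/L.

294 mg/L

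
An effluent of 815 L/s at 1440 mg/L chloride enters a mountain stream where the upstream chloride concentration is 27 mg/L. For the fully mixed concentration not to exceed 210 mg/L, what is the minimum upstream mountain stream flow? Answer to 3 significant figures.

Set C_mix = 210: (Q·27.00 + 815.0·1440) / (Q + 815.0) = 210
→ Q = 815.0·(1440 − 210)/(210 − 27.00) = 5478 L/s.

5480 L/s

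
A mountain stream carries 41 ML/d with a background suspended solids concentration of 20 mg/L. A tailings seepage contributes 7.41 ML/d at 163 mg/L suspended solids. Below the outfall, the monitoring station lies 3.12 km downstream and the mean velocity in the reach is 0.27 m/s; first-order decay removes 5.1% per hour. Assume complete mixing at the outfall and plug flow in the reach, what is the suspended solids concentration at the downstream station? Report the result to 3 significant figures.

35.4 mg/L

After mixing, C = (41.00·20.00 + 7.410·163.0) / 48.41 = 2028/48.41 = 41.89 mg/L.
Travel time t = 3.12·1000 / 0.27 = 11560 s = 3.210 h.
5.1%/h lost → k = −ln(1 − 0.051) = 0.05235 h⁻¹.
First-order decay: C = 41.89·exp(−k·t) = 41.89·0.8453 = 35.41 mg/L.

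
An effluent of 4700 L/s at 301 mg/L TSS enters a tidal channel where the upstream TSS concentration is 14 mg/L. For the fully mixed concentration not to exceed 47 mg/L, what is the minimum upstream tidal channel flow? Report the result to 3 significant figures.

Set C_mix = 47: (Q·14.00 + 4700·301.0) / (Q + 4700) = 47
→ Q = 4700·(301.0 − 47)/(47 − 14.00) = 36180 L/s.

36200 L/s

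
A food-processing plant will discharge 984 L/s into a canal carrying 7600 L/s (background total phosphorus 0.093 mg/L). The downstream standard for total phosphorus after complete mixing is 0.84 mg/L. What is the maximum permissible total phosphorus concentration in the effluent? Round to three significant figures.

At the limit, (Qr·Cr + Qe·Cₑ)/(Qr + Qe) = 0.84:
Cₑ = (8584·0.84 − 7600·0.09300) / 984.0 = 6.610 mg/L.

6.61 mg/L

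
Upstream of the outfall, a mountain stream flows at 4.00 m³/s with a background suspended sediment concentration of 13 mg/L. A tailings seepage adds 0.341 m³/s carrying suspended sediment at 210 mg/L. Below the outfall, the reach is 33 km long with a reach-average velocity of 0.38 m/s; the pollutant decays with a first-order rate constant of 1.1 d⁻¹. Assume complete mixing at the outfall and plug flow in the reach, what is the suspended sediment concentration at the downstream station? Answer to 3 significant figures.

9.43 mg/L

Conservation of mass: C = (4.000·13.00 + 0.3410·210.0) / 4.341 = 123.6/4.341 = 28.48 mg/L.
Travel time t = 33·1000 / 0.38 = 86840 s = 24.12 h.
Applying C = C₀e^(−kt): 28.48 × 0.3310 = 9.425 mg/L.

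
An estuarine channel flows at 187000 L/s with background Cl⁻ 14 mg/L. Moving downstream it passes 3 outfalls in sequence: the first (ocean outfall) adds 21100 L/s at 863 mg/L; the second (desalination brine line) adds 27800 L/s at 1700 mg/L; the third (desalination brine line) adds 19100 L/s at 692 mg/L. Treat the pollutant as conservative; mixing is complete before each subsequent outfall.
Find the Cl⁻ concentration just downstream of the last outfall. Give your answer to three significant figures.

Below outfall 1: Q → 208100 L/s, C = (187000·14.00 + 21100·863.0)/208100 = 100.1 mg/L.
Below outfall 2: Q → 235900 L/s, C = (208100·100.1 + 27800·1700)/235900 = 288.6 mg/L.
Below outfall 3: Q → 255000 L/s, C = (235900·288.6 + 19100·692.0)/255000 = 318.8 mg/L.

319 mg/L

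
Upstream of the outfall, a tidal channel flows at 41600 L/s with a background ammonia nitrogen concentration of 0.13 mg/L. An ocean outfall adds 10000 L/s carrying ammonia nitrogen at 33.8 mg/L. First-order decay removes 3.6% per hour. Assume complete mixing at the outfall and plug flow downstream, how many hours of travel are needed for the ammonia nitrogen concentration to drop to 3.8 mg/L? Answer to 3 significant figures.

15.3 h

Conservation of mass: C = (41600·0.1300 + 10000·33.80) / 51600 = 343400/51600 = 6.655 mg/L.
3.6%/h lost → k = −ln(1 − 0.036) = 0.03666 h⁻¹.
6.655·exp(−k·t) = 3.8 → t = ln(6.655/3.8)/k = 55020 s = 15.28 h.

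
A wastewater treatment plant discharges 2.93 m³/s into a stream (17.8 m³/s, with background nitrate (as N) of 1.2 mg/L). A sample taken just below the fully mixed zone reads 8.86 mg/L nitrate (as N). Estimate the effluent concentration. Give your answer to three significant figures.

Mass balance: 17.80·1.200 + 2.930·Cₑ = 20.73·8.860
→ Cₑ = (20.73·8.860 − 17.80·1.200) / 2.930 = 55.40 mg/L.

55.4 mg/L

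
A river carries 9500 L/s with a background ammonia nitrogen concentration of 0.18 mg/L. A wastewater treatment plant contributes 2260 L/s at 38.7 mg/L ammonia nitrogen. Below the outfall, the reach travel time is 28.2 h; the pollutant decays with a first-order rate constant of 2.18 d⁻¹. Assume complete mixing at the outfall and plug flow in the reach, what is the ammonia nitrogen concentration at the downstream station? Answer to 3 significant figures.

0.585 mg/L

Mass balance: C = (9500·0.1800 + 2260·38.70) / 11760 = 89170/11760 = 7.583 mg/L.
Applying C = C₀e^(−kt): 7.583 × 0.07719 = 0.5853 mg/L.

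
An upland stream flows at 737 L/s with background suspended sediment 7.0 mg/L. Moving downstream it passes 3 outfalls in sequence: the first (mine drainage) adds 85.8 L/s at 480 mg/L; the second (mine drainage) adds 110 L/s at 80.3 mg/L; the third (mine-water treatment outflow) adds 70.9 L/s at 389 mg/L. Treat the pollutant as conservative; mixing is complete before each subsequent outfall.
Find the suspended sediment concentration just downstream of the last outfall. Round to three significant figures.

Below outfall 1: Q → 822.8 L/s, C = (737.0·7.000 + 85.80·480.0)/822.8 = 56.32 mg/L.
Below outfall 2: Q → 932.8 L/s, C = (822.8·56.32 + 110.0·80.30)/932.8 = 59.15 mg/L.
Below outfall 3: Q → 1004 L/s, C = (932.8·59.15 + 70.90·389.0)/1004 = 82.45 mg/L.

82.5 mg/L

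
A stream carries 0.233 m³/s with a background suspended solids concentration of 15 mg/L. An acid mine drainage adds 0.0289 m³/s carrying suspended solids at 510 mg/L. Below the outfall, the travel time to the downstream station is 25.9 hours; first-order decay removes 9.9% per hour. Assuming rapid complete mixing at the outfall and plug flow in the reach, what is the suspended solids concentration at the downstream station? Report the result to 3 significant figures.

Mass balance: C = (0.2330·15.00 + 0.02890·510.0) / 0.2619 = 18.23/0.2619 = 69.62 mg/L.
9.9%/h lost → k = −ln(1 − 0.099) = 0.1043 h⁻¹.
After decay, C = 69.62 × e^(−kt) = 69.62 × 0.06720 = 4.679 mg/L.

4.68 mg/L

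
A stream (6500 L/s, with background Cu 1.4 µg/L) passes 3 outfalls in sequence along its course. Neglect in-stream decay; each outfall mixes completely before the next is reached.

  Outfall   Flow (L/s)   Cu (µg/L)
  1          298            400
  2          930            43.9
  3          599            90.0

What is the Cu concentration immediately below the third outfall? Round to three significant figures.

Below outfall 1: Q → 6798 L/s, C = (6500·1.400 + 298.0·400.0)/6798 = 18.87 µg/L.
Below outfall 2: Q → 7728 L/s, C = (6798·18.87 + 930.0·43.90)/7728 = 21.88 µg/L.
Below outfall 3: Q → 8327 L/s, C = (7728·21.88 + 599.0·90.00)/8327 = 26.78 µg/L.

26.8 µg/L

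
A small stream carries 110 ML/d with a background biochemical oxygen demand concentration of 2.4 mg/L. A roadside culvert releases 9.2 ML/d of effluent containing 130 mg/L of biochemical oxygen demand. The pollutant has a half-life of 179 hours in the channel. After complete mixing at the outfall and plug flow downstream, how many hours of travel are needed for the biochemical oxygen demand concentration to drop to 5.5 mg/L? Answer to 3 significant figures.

Mixed concentration C = ΣQC/ΣQ = (110.0·2.400 + 9.200·130.0) / 119.2 = 1460/119.2 = 12.25 mg/L.
Half-life 179 h → k = ln 2 / 179 = 0.003872 h⁻¹ = 0.09294 d⁻¹.
12.25·exp(−k·t) = 5.5 → t = ln(12.25/5.5)/k = 744300 s = 206.8 h.

207 h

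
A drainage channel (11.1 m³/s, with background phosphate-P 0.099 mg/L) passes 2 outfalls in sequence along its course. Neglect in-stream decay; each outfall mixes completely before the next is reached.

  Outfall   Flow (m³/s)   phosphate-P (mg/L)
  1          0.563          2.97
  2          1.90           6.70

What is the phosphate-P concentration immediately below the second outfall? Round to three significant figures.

1.14 mg/L

After outfall 1: Q = 11.10 + 0.5630 = 11.66 m³/s; C = (11.10·0.09900 + 0.5630·2.970)/11.66 = 0.2376 mg/L.
After outfall 2: Q = 11.66 + 1.900 = 13.56 m³/s; C = (11.66·0.2376 + 1.900·6.700)/13.56 = 1.143 mg/L.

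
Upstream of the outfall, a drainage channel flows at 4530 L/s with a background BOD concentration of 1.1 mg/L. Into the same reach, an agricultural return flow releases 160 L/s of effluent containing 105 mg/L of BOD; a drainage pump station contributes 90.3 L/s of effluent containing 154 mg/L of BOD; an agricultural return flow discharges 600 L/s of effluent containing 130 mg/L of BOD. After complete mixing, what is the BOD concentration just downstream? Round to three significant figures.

Mixed concentration C = ΣQC/ΣQ = (4530·1.100 + 160.0·105.0 + 90.30·154.0 + 600.0·130.0) / 5380 = 113700/5380 = 21.13 mg/L.

21.1 mg/L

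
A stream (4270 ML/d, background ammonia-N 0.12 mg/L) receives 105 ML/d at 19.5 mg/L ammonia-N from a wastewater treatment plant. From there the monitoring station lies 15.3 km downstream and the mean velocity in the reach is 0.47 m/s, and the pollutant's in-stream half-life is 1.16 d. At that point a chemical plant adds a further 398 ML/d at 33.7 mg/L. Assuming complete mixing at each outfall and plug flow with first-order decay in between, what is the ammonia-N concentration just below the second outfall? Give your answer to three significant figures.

3.24 mg/L

Mixed concentration C = ΣQC/ΣQ = (4270·0.1200 + 105.0·19.50) / 4375 = 2560/4375 = 0.5851 mg/L; combined flow 4375 ML/d.
Travel time t = 15.3·1000 / 0.47 = 32550 s = 9.043 h.
Half-life 1.16 d → k = ln 2 / 1.16 = 0.5975 d⁻¹.
Decay over the reach: 0.5851·exp(−kt) = 0.5851·0.7984 = 0.4672 mg/L.
Second outfall: C = (4375·0.4672 + 398.0·33.70)/4773 = 3.238 mg/L.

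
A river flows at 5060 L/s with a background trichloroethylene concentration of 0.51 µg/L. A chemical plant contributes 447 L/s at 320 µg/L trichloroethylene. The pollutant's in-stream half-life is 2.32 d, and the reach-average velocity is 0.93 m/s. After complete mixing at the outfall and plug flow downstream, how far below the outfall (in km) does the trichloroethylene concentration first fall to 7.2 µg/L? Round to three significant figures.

350 km

Mass balance: C = (5060·0.5100 + 447.0·320.0) / 5507 = 145600/5507 = 26.44 µg/L.
Half-life 2.32 d → k = ln 2 / 2.32 = 0.2988 d⁻¹.
Set 26.44·exp(−k·t) = 7.2 → t = ln(26.44/7.2)/k = 376200 s = 104.5 h.
Distance = v·t = 0.93·376200 = 349900 m = 349.9 km.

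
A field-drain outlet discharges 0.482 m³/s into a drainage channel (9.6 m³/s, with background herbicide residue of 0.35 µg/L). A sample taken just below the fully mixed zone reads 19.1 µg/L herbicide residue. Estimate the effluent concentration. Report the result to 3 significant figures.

Mass balance: 9.600·0.3500 + 0.4820·Cₑ = 10.08·19.10
→ Cₑ = (10.08·19.10 − 9.600·0.3500) / 0.4820 = 392.5 µg/L.

393 µg/L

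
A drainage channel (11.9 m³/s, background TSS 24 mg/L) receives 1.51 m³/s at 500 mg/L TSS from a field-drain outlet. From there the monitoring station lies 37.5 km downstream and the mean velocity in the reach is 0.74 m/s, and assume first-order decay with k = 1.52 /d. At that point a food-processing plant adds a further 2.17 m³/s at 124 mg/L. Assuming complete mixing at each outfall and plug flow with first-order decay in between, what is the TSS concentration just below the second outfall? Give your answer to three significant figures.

44.7 mg/L

After mixing, C = (11.90·24.00 + 1.510·500.0) / 13.41 = 1041/13.41 = 77.60 mg/L; combined flow 13.41 m³/s.
Travel time t = 37.5·1000 / 0.74 = 50680 s = 14.08 h.
First-order decay: C = 77.60·exp(−k·t) = 77.60·0.4100 = 31.82 mg/L.
Second outfall: C = (13.41·31.82 + 2.170·124.0)/15.58 = 44.66 mg/L.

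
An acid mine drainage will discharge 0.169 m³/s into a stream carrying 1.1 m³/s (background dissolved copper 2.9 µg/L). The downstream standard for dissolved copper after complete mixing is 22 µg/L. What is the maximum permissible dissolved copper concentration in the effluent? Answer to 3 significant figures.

At the limit, (Qr·Cr + Qe·Cₑ)/(Qr + Qe) = 22:
Cₑ = (1.269·22 − 1.100·2.900) / 0.1690 = 146.3 µg/L.

146 µg/L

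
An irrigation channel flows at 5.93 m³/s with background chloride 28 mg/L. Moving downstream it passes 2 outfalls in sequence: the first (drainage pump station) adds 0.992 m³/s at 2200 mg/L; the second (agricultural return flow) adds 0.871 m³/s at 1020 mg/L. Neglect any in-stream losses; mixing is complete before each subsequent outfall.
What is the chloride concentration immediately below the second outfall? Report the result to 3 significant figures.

415 mg/L

After outfall 1: Q = 5.930 + 0.9920 = 6.922 m³/s; C = (5.930·28.00 + 0.9920·2200)/6.922 = 339.3 mg/L.
After outfall 2: Q = 6.922 + 0.8710 = 7.793 m³/s; C = (6.922·339.3 + 0.8710·1020)/7.793 = 415.4 mg/L.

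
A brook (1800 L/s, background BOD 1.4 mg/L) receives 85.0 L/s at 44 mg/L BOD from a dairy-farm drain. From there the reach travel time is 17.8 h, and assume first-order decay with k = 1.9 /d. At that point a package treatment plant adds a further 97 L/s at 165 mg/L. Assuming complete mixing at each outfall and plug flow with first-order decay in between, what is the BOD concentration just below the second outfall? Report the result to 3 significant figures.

8.85 mg/L

After mixing, C = (1800·1.400 + 85.00·44.00) / 1885 = 6260/1885 = 3.321 mg/L; combined flow 1885 L/s.
Decay over the reach: 3.321·exp(−kt) = 3.321·0.2443 = 0.8115 mg/L.
Second outfall: C = (1885·0.8115 + 97.00·165.0)/1982 = 8.847 mg/L.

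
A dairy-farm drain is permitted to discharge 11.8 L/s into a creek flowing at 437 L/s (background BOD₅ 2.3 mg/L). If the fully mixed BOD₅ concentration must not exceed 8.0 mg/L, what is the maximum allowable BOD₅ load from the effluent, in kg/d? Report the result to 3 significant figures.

223 kg/d

Mass balance at the limit: 437.0·2.300 + 11.80·Cₑ = 448.8·8.0 → Cₑ = 219.1 mg/L.
11.80 L/s = 0.01180 m³/s. Load = 0.01180 m³/s × 219.1 g/m³ × 86 400 s/d = 223.4 kg/d.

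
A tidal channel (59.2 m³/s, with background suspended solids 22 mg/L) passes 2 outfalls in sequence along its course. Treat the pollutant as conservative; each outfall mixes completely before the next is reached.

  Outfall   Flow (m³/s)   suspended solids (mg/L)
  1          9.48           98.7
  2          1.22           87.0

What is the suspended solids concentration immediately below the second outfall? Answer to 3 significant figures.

Outfall 1: combined Q = 68.68 m³/s; C = (59.20·22.00 + 9.480·98.70)/68.68 = 32.59 mg/L.
Outfall 2: combined Q = 69.90 m³/s; C = (68.68·32.59 + 1.220·87.00)/69.90 = 33.54 mg/L.

33.5 mg/L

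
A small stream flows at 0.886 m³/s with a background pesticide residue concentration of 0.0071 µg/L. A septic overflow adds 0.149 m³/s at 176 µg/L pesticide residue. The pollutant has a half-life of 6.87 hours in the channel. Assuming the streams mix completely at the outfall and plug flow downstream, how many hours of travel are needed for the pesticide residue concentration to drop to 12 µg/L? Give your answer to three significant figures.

Flow-weighted average: C = (0.8860·0.007100 + 0.1490·176.0) / 1.035 = 26.23/1.035 = 25.34 µg/L.
Half-life 6.87 h → k = ln 2 / 6.87 = 0.1009 h⁻¹ = 2.421 d⁻¹.
25.34·exp(−k·t) = 12 → t = ln(25.34/12)/k = 26680 s = 7.410 h.

7.41 h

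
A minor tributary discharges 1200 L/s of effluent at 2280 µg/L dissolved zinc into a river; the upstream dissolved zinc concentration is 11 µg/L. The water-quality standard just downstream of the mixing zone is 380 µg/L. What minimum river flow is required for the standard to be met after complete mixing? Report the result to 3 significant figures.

Set C_mix = 380: (Q·11.00 + 1200·2280) / (Q + 1200) = 380
→ Q = 1200·(2280 − 380)/(380 − 11.00) = 6179 L/s.

6180 L/s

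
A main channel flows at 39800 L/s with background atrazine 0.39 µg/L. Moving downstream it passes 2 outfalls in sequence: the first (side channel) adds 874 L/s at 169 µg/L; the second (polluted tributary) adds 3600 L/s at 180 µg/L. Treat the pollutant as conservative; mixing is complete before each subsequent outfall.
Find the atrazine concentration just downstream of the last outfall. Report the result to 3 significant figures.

Below outfall 1: Q → 40670 L/s, C = (39800·0.3900 + 874.0·169.0)/40670 = 4.013 µg/L.
Below outfall 2: Q → 44270 L/s, C = (40670·4.013 + 3600·180.0)/44270 = 18.32 µg/L.

18.3 µg/L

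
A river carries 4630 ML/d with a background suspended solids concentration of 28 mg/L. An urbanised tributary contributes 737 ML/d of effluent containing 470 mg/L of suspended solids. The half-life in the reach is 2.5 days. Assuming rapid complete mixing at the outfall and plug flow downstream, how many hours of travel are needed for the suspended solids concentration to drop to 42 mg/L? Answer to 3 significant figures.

64.7 h

After mixing, C = (4630·28.00 + 737.0·470.0) / 5367 = 476000/5367 = 88.70 mg/L.
Half-life 2.5 d → k = ln 2 / 2.5 = 0.2773 d⁻¹.
88.70·exp(−k·t) = 42 → t = ln(88.70/42)/k = 233000 s = 64.71 h.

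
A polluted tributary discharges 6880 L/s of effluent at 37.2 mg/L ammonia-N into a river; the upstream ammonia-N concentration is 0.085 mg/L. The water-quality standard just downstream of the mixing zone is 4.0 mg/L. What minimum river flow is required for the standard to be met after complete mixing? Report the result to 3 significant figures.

58300 L/s

Set C_mix = 4.0: (Q·0.08500 + 6880·37.20) / (Q + 6880) = 4.0
→ Q = 6880·(37.20 − 4.0)/(4.0 − 0.08500) = 58340 L/s.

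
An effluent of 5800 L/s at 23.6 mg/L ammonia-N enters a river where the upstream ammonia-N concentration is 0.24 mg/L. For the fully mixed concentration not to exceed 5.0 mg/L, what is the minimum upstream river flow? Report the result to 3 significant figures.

Set C_mix = 5.0: (Q·0.2400 + 5800·23.60) / (Q + 5800) = 5.0
→ Q = 5800·(23.60 − 5.0)/(5.0 − 0.2400) = 22660 L/s.

22700 L/s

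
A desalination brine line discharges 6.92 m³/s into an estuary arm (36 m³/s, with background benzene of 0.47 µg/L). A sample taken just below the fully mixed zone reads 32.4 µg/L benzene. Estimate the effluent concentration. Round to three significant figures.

199 µg/L

Mass balance: 36.00·0.4700 + 6.920·Cₑ = 42.92·32.40
→ Cₑ = (42.92·32.40 − 36.00·0.4700) / 6.920 = 198.5 µg/L.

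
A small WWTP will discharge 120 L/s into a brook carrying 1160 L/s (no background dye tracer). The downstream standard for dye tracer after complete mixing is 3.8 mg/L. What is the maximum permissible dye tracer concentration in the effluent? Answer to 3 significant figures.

At the limit, (Qr·Cr + Qe·Cₑ)/(Qr + Qe) = 3.8:
Cₑ = (1280·3.8 − 1160·0) / 120.0 = 40.53 mg/L.

40.5 mg/L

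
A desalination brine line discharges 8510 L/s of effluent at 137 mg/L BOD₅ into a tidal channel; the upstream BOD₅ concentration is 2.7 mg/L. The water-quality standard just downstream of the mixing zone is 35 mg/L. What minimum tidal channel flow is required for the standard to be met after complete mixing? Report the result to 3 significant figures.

26900 L/s

Set C_mix = 35: (Q·2.700 + 8510·137.0) / (Q + 8510) = 35
→ Q = 8510·(137.0 − 35)/(35 − 2.700) = 26870 L/s.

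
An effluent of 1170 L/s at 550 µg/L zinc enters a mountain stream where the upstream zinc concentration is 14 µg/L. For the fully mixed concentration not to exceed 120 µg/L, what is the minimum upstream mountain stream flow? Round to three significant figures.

Set C_mix = 120: (Q·14.00 + 1170·550.0) / (Q + 1170) = 120
→ Q = 1170·(550.0 − 120)/(120 − 14.00) = 4746 L/s.

4750 L/s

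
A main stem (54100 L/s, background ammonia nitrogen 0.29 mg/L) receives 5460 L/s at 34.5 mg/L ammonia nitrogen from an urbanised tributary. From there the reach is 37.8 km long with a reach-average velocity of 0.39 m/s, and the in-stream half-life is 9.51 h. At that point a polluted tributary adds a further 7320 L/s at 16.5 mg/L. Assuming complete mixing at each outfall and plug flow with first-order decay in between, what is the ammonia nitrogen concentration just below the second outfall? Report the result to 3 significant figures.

After mixing, C = (54100·0.2900 + 5460·34.50) / 59560 = 204100/59560 = 3.426 mg/L; combined flow 59560 L/s.
Travel time t = 37.8·1000 / 0.39 = 96920 s = 26.92 h.
Half-life 9.51 h → k = ln 2 / 9.51 = 0.07289 h⁻¹ = 1.749 d⁻¹.
Decay over the reach: 3.426·exp(−kt) = 3.426·0.1405 = 0.4815 mg/L.
Second outfall: C = (59560·0.4815 + 7320·16.50)/66880 = 2.235 mg/L.

2.23 mg/L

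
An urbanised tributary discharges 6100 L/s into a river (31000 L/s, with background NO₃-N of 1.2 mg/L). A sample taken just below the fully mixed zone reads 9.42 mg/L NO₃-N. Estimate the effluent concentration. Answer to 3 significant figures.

Mass balance: 31000·1.200 + 6100·Cₑ = 37100·9.420
→ Cₑ = (37100·9.420 − 31000·1.200) / 6100 = 51.19 mg/L.

51.2 mg/L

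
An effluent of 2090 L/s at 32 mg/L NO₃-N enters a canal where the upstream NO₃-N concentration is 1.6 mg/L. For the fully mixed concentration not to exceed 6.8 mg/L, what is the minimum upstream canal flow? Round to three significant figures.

10100 L/s

Set C_mix = 6.8: (Q·1.600 + 2090·32.00) / (Q + 2090) = 6.8
→ Q = 2090·(32.00 − 6.8)/(6.8 − 1.600) = 10130 L/s.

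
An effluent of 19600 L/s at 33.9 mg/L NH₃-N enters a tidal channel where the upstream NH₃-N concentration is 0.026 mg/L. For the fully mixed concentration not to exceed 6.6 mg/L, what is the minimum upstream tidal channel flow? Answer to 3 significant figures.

Set C_mix = 6.6: (Q·0.02600 + 19600·33.90) / (Q + 19600) = 6.6
→ Q = 19600·(33.90 − 6.6)/(6.6 − 0.02600) = 81390 L/s.

81400 L/s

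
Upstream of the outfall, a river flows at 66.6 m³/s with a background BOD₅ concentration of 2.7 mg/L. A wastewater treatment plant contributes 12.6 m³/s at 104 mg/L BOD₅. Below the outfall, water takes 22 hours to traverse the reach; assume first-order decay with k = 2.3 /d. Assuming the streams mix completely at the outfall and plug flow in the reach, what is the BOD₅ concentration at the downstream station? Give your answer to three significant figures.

After mixing, C = (66.60·2.700 + 12.60·104.0) / 79.20 = 1490/79.20 = 18.82 mg/L.
Applying C = C₀e^(−kt): 18.82 × 0.1214 = 2.285 mg/L.

2.29 mg/L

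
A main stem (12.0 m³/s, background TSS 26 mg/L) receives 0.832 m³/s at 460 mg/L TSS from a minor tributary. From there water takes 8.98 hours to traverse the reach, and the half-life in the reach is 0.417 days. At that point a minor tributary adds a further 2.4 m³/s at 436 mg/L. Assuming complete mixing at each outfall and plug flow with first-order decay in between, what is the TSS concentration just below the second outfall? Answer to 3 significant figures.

93.2 mg/L

Conservation of mass: C = (12.00·26.00 + 0.8320·460.0) / 12.83 = 694.7/12.83 = 54.14 mg/L; combined flow 12.83 m³/s.
Half-life 0.417 d → k = ln 2 / 0.417 = 1.662 d⁻¹.
First-order decay: C = 54.14·exp(−k·t) = 54.14·0.5369 = 29.07 mg/L.
At the second outfall, C = (12.83·29.07 + 2.400·436.0) / (12.83 + 2.400) = 93.18 mg/L.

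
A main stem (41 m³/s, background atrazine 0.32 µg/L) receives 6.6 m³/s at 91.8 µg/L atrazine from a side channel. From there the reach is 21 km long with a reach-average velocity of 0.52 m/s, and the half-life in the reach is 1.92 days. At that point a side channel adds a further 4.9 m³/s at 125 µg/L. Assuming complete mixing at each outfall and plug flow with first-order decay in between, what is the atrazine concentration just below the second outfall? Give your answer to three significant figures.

After mixing, C = (41.00·0.3200 + 6.600·91.80) / 47.60 = 619.0/47.60 = 13.00 µg/L; combined flow 47.60 m³/s.
Travel time t = 21·1000 / 0.52 = 40380 s = 11.22 h.
Half-life 1.92 d → k = ln 2 / 1.92 = 0.3610 d⁻¹.
After decay, C = 13.00 × e^(−kt) = 13.00 × 0.8447 = 10.98 µg/L.
At the second outfall, C = (47.60·10.98 + 4.900·125.0) / (47.60 + 4.900) = 21.63 µg/L.

21.6 µg/L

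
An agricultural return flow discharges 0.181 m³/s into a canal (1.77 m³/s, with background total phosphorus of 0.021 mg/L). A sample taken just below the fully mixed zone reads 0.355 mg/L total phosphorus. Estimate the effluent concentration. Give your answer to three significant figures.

3.62 mg/L

Mass balance: 1.770·0.02100 + 0.1810·Cₑ = 1.951·0.3550
→ Cₑ = (1.951·0.3550 − 1.770·0.02100) / 0.1810 = 3.621 mg/L.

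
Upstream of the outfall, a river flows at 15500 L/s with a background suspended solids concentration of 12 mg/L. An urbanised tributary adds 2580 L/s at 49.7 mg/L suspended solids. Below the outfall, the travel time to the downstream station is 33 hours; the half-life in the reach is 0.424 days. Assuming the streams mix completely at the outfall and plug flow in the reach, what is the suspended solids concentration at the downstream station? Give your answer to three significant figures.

Mass balance: C = (15500·12.00 + 2580·49.70) / 18080 = 314200/18080 = 17.38 mg/L.
Half-life 0.424 d → k = ln 2 / 0.424 = 1.635 d⁻¹.
Applying C = C₀e^(−kt): 17.38 × 0.1056 = 1.836 mg/L.

1.84 mg/L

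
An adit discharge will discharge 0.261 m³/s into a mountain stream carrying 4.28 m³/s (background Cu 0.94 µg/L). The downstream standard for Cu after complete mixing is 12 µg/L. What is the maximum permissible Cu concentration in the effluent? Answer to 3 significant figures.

At the limit, (Qr·Cr + Qe·Cₑ)/(Qr + Qe) = 12:
Cₑ = (4.541·12 − 4.280·0.9400) / 0.2610 = 193.4 µg/L.

193 µg/L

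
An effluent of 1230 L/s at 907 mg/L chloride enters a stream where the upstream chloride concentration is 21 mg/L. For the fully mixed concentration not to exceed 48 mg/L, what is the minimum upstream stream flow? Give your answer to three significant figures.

Set C_mix = 48: (Q·21.00 + 1230·907.0) / (Q + 1230) = 48
→ Q = 1230·(907.0 − 48)/(48 − 21.00) = 39130 L/s.

39100 L/s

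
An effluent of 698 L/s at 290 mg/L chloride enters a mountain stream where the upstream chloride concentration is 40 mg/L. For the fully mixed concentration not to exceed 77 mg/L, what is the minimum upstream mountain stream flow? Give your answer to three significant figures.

4020 L/s

Set C_mix = 77: (Q·40.00 + 698.0·290.0) / (Q + 698.0) = 77
→ Q = 698.0·(290.0 − 77)/(77 − 40.00) = 4018 L/s.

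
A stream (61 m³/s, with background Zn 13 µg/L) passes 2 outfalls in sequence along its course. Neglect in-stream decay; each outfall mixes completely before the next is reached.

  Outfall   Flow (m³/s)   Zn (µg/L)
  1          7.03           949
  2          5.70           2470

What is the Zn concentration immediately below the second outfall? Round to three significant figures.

After outfall 1: Q = 61.00 + 7.030 = 68.03 m³/s; C = (61.00·13.00 + 7.030·949.0)/68.03 = 109.7 µg/L.
After outfall 2: Q = 68.03 + 5.700 = 73.73 m³/s; C = (68.03·109.7 + 5.700·2470)/73.73 = 292.2 µg/L.

292 µg/L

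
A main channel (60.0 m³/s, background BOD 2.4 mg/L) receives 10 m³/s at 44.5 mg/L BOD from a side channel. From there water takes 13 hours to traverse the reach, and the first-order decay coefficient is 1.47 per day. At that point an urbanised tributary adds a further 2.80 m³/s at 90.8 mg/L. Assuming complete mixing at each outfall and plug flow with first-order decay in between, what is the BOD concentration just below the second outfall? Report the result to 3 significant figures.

7.14 mg/L

After mixing, C = (60.00·2.400 + 10.00·44.50) / 70.00 = 589.0/70.00 = 8.414 mg/L; combined flow 70.00 m³/s.
Applying C = C₀e^(−kt): 8.414 × 0.4510 = 3.795 mg/L.
Second outfall: C = (70.00·3.795 + 2.800·90.80)/72.80 = 7.141 mg/L.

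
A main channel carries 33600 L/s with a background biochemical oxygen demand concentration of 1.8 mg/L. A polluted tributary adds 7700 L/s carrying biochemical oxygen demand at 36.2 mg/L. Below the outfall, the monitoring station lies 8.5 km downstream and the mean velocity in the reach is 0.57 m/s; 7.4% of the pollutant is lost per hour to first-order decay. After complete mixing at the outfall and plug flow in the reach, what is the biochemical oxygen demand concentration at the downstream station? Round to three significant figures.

5.97 mg/L

Flow-weighted average: C = (33600·1.800 + 7700·36.20) / 41300 = 339200/41300 = 8.214 mg/L.
Travel time t = 8.5·1000 / 0.57 = 14910 s = 4.142 h.
7.4%/h lost → k = −ln(1 − 0.074) = 0.07688 h⁻¹.
First-order decay: C = 8.214·exp(−k·t) = 8.214·0.7273 = 5.973 mg/L.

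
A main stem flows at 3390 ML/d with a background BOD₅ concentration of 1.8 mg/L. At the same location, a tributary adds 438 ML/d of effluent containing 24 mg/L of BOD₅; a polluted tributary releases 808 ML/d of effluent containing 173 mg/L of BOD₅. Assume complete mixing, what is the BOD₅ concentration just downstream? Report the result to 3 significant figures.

Mass balance: C = (3390·1.800 + 438.0·24.00 + 808.0·173.0) / 4636 = 156400/4636 = 33.74 mg/L.

33.7 mg/L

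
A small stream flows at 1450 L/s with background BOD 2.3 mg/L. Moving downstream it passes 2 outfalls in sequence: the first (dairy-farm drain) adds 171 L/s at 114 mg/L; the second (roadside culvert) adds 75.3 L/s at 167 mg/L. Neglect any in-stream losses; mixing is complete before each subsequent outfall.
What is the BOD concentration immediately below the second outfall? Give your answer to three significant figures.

20.9 mg/L

After outfall 1: Q = 1450 + 171.0 = 1621 L/s; C = (1450·2.300 + 171.0·114.0)/1621 = 14.08 mg/L.
After outfall 2: Q = 1621 + 75.30 = 1696 L/s; C = (1621·14.08 + 75.30·167.0)/1696 = 20.87 mg/L.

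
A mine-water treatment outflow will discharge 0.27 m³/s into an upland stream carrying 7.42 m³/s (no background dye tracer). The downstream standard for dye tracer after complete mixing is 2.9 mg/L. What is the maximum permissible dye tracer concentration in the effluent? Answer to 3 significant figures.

82.6 mg/L

At the limit, (Qr·Cr + Qe·Cₑ)/(Qr + Qe) = 2.9:
Cₑ = (7.690·2.9 − 7.420·0) / 0.2700 = 82.60 mg/L.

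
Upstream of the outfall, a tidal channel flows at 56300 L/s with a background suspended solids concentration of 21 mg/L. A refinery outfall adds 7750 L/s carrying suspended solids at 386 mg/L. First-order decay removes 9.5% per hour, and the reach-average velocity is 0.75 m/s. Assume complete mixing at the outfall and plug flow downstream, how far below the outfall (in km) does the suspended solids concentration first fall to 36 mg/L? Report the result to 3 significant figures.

Conservation of mass: C = (56300·21.00 + 7750·386.0) / 64050 = 4174000/64050 = 65.16 mg/L.
9.5%/h lost → k = −ln(1 − 0.095) = 0.09982 h⁻¹.
Set 65.16·exp(−k·t) = 36 → t = ln(65.16/36)/k = 21400 s = 5.945 h.
Distance = v·t = 0.75·21400 = 16050 m = 16.05 km.

16.1 km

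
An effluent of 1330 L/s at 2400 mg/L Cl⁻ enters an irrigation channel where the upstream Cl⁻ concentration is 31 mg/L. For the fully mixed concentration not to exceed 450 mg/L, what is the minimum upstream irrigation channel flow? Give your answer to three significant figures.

Set C_mix = 450: (Q·31.00 + 1330·2400) / (Q + 1330) = 450
→ Q = 1330·(2400 − 450)/(450 − 31.00) = 6190 L/s.

6190 L/s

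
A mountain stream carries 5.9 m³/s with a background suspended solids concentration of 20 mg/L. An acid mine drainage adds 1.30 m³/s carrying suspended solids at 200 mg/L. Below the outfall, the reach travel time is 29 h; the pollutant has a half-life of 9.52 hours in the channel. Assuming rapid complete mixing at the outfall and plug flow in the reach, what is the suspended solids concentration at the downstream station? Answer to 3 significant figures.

6.36 mg/L

Mass balance: C = (5.900·20.00 + 1.300·200.0) / 7.200 = 378.0/7.200 = 52.50 mg/L.
Half-life 9.52 h → k = ln 2 / 9.52 = 0.07281 h⁻¹ = 1.747 d⁻¹.
First-order decay: C = 52.50·exp(−k·t) = 52.50·0.1211 = 6.356 mg/L.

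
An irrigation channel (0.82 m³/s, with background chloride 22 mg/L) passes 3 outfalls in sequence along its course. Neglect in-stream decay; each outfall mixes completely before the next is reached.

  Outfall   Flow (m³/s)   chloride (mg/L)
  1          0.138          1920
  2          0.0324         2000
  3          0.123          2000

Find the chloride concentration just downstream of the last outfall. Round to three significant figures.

533 mg/L

Outfall 1: combined Q = 0.9580 m³/s; C = (0.8200·22.00 + 0.1380·1920)/0.9580 = 295.4 mg/L.
Outfall 2: combined Q = 0.9904 m³/s; C = (0.9580·295.4 + 0.03240·2000)/0.9904 = 351.2 mg/L.
Outfall 3: combined Q = 1.113 m³/s; C = (0.9904·351.2 + 0.1230·2000)/1.113 = 533.3 mg/L.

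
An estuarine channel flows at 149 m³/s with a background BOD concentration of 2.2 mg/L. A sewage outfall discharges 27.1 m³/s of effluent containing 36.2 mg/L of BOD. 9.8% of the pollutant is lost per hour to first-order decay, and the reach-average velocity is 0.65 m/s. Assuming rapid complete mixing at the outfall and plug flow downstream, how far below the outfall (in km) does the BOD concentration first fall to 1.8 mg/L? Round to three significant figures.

32.2 km

Mass balance: C = (149.0·2.200 + 27.10·36.20) / 176.1 = 1309/176.1 = 7.432 mg/L.
9.8%/h lost → k = −ln(1 − 0.098) = 0.1031 h⁻¹.
Set 7.432·exp(−k·t) = 1.8 → t = ln(7.432/1.8)/k = 49500 s = 13.75 h.
Distance = v·t = 0.65·49500 = 32170 m = 32.17 km.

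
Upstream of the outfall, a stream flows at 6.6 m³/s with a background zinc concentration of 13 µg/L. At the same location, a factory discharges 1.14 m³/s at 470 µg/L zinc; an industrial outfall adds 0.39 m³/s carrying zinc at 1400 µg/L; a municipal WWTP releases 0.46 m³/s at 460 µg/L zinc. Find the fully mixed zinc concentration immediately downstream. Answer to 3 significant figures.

161 µg/L

Mixed concentration C = ΣQC/ΣQ = (6.600·13.00 + 1.140·470.0 + 0.3900·1400 + 0.4600·460.0) / 8.590 = 1379/8.590 = 160.6 µg/L.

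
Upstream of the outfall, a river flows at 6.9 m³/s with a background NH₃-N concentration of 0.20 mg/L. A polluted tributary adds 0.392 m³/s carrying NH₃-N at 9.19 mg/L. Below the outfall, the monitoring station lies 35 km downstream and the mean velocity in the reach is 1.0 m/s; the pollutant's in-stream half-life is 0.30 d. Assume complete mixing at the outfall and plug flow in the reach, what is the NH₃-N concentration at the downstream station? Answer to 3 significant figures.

Mass balance: C = (6.900·0.2000 + 0.3920·9.190) / 7.292 = 4.982/7.292 = 0.6833 mg/L.
Travel time t = 35·1000 / 1.0 = 35000 s = 9.722 h.
Half-life 0.30 d → k = ln 2 / 0.30 = 2.310 d⁻¹.
First-order decay: C = 0.6833·exp(−k·t) = 0.6833·0.3922 = 0.2680 mg/L.

0.268 mg/L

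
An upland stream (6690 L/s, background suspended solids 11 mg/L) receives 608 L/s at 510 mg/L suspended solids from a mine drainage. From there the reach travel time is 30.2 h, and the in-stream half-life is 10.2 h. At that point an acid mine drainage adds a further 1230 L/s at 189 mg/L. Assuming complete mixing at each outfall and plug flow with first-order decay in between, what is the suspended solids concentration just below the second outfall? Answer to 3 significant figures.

After mixing, C = (6690·11.00 + 608.0·510.0) / 7298 = 383700/7298 = 52.57 mg/L; combined flow 7298 L/s.
Half-life 10.2 h → k = ln 2 / 10.2 = 0.06796 h⁻¹ = 1.631 d⁻¹.
First-order decay: C = 52.57·exp(−k·t) = 52.57·0.1284 = 6.753 mg/L.
Second outfall: C = (7298·6.753 + 1230·189.0)/8528 = 33.04 mg/L.

33.0 mg/L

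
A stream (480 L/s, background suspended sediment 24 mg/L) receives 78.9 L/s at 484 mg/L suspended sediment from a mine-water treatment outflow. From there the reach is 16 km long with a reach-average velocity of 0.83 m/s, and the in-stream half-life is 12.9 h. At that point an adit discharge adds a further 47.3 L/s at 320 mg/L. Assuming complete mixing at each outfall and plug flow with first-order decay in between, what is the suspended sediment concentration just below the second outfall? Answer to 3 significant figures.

Conservation of mass: C = (480.0·24.00 + 78.90·484.0) / 558.9 = 49710/558.9 = 88.94 mg/L; combined flow 558.9 L/s.
Travel time t = 16·1000 / 0.83 = 19280 s = 5.355 h.
Half-life 12.9 h → k = ln 2 / 12.9 = 0.05373 h⁻¹ = 1.290 d⁻¹.
Applying C = C₀e^(−kt): 88.94 × 0.7500 = 66.70 mg/L.
Second outfall: C = (558.9·66.70 + 47.30·320.0)/606.2 = 86.47 mg/L.

86.5 mg/L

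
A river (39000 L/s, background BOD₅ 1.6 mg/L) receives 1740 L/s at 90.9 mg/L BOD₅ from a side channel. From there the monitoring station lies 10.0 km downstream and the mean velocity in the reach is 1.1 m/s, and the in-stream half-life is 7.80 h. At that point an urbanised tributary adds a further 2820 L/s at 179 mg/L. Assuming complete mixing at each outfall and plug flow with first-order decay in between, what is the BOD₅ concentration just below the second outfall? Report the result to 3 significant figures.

Mixed concentration C = ΣQC/ΣQ = (39000·1.600 + 1740·90.90) / 40740 = 220600/40740 = 5.414 mg/L; combined flow 40740 L/s.
Travel time t = 10.0·1000 / 1.1 = 9091 s = 2.525 h.
Half-life 7.80 h → k = ln 2 / 7.80 = 0.08887 h⁻¹ = 2.133 d⁻¹.
Applying C = C₀e^(−kt): 5.414 × 0.7990 = 4.326 mg/L.
Second outfall: C = (40740·4.326 + 2820·179.0)/43560 = 15.63 mg/L.

15.6 mg/L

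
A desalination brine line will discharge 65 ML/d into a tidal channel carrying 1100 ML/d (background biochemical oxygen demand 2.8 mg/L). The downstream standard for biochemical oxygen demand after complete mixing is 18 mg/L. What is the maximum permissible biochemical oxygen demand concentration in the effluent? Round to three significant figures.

275 mg/L

At the limit, (Qr·Cr + Qe·Cₑ)/(Qr + Qe) = 18:
Cₑ = (1165·18 − 1100·2.800) / 65.00 = 275.2 mg/L.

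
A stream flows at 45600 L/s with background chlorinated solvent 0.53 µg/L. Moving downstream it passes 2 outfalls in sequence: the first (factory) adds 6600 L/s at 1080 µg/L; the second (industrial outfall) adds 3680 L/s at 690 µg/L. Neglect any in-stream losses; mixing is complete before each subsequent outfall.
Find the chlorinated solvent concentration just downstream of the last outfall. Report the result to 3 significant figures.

173 µg/L

Below outfall 1: Q → 52200 L/s, C = (45600·0.5300 + 6600·1080)/52200 = 137.0 µg/L.
Below outfall 2: Q → 55880 L/s, C = (52200·137.0 + 3680·690.0)/55880 = 173.4 µg/L.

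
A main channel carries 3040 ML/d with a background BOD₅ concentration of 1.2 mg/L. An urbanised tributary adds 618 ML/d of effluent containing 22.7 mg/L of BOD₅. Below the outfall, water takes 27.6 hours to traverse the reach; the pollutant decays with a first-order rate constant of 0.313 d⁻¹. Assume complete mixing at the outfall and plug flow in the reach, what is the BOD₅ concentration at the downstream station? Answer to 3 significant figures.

Mixed concentration C = ΣQC/ΣQ = (3040·1.200 + 618.0·22.70) / 3658 = 17680/3658 = 4.832 mg/L.
Decay over the reach: 4.832·exp(−kt) = 4.832·0.6977 = 3.372 mg/L.

3.37 mg/L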